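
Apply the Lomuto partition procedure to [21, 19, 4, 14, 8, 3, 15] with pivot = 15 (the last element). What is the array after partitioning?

Lomuto partition with pivot = 15:

Initial array: [21, 19, 4, 14, 8, 3, 15]

arr[0]=21 > 15: no swap
arr[1]=19 > 15: no swap
arr[2]=4 <= 15: swap with position 0, array becomes [4, 19, 21, 14, 8, 3, 15]
arr[3]=14 <= 15: swap with position 1, array becomes [4, 14, 21, 19, 8, 3, 15]
arr[4]=8 <= 15: swap with position 2, array becomes [4, 14, 8, 19, 21, 3, 15]
arr[5]=3 <= 15: swap with position 3, array becomes [4, 14, 8, 3, 21, 19, 15]

Place pivot at position 4: [4, 14, 8, 3, 15, 19, 21]
Pivot position: 4

After partitioning with pivot 15, the array becomes [4, 14, 8, 3, 15, 19, 21]. The pivot is placed at index 4. All elements to the left of the pivot are <= 15, and all elements to the right are > 15.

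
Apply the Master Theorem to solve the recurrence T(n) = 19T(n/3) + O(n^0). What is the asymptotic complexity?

Master Theorem for T(n) = 19T(n/3) + O(n^0):

a = 19, b = 3, c = 0
log_b(a) = log_3(19) = 2.6801

Case 1: c = 0 < log_3(19) = 2.6801
T(n) = O(n^(log_3 19))

For T(n) = 19T(n/3) + O(n^0): log_3(19) = 2.6801. This is Case 1 of the Master Theorem (c < log_b(a), work dominated by leaves), giving O(n^(log_3 19)).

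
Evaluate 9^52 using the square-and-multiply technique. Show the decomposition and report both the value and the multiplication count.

Computing 9^52 by squaring (build up from 9^1; each line after the first costs one multiplication):

9^1 = 9
9^2 = (9^1)^2 = 9^2 = 81
9^3 = 9 * 9^2 = 9 * 81 = 729
9^6 = (9^3)^2 = 729^2 = 531441
9^12 = (9^6)^2 = 531441^2 = 282429536481
9^13 = 9 * 9^12 = 9 * 282429536481 = 2541865828329
9^26 = (9^13)^2 = 2541865828329^2 = 6461081889226673298932241
9^52 = (9^26)^2 = 6461081889226673298932241^2 = 41745579179292917813953351511015323088870709282081

Result: 41745579179292917813953351511015323088870709282081
Multiplications needed: 7 (7 lines after 9^1)

9^52 = 41745579179292917813953351511015323088870709282081. Using exponentiation by squaring, this requires 7 multiplications. The key idea: if the exponent is even, square the half-power; if odd, multiply by the base once.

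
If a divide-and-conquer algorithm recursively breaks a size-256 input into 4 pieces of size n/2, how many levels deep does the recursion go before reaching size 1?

For divide and conquer with division factor 2:

Problem sizes at each level:
Level 0: 256
Level 1: 128
Level 2: 64
Level 3: 32
Level 4: 16
Level 5: 8
Level 6: 4
Level 7: 2
Level 8: 1

The root is level 0 and the size-1 base case is level 8 (the tree spans levels 0 through 8, i.e. 9 levels counting the root), so the depth is the number of divisions: log_2(256) = 8

The recursion tree depth is log_2(256) = 8. At each level, the problem size is divided by 2, so it takes 8 divisions to reduce to a base case of size 1. The algorithm makes 4 recursive calls at each level.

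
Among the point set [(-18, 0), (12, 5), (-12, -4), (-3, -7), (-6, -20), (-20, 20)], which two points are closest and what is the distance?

Computing all pairwise distances among 6 points:

d((-18, 0), (12, 5)) = 30.4138
d((-18, 0), (-12, -4)) = 7.2111 <-- minimum
d((-18, 0), (-3, -7)) = 16.5529
d((-18, 0), (-6, -20)) = 23.3238
d((-18, 0), (-20, 20)) = 20.0998
d((12, 5), (-12, -4)) = 25.632
d((12, 5), (-3, -7)) = 19.2094
d((12, 5), (-6, -20)) = 30.8058
d((12, 5), (-20, 20)) = 35.3412
d((-12, -4), (-3, -7)) = 9.4868
d((-12, -4), (-6, -20)) = 17.088
d((-12, -4), (-20, 20)) = 25.2982
d((-3, -7), (-6, -20)) = 13.3417
d((-3, -7), (-20, 20)) = 31.9061
d((-6, -20), (-20, 20)) = 42.3792

Closest pair: (-18, 0) and (-12, -4) with distance 7.2111

The closest pair is (-18, 0) and (-12, -4) with Euclidean distance 7.2111. For 6 points, brute-force pairwise comparison is shown above. For large n, the divide-and-conquer algorithm (sort by x, recurse on halves, check the dividing strip) achieves O(n log n).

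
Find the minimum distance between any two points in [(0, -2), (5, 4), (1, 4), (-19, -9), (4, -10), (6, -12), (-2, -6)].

Computing all pairwise distances among 7 points:

d((0, -2), (5, 4)) = 7.8102
d((0, -2), (1, 4)) = 6.0828
d((0, -2), (-19, -9)) = 20.2485
d((0, -2), (4, -10)) = 8.9443
d((0, -2), (6, -12)) = 11.6619
d((0, -2), (-2, -6)) = 4.4721
d((5, 4), (1, 4)) = 4.0
d((5, 4), (-19, -9)) = 27.2947
d((5, 4), (4, -10)) = 14.0357
d((5, 4), (6, -12)) = 16.0312
d((5, 4), (-2, -6)) = 12.2066
d((1, 4), (-19, -9)) = 23.8537
d((1, 4), (4, -10)) = 14.3178
d((1, 4), (6, -12)) = 16.7631
d((1, 4), (-2, -6)) = 10.4403
d((-19, -9), (4, -10)) = 23.0217
d((-19, -9), (6, -12)) = 25.1794
d((-19, -9), (-2, -6)) = 17.2627
d((4, -10), (6, -12)) = 2.8284 <-- minimum
d((4, -10), (-2, -6)) = 7.2111
d((6, -12), (-2, -6)) = 10.0

Closest pair: (4, -10) and (6, -12) with distance 2.8284

The closest pair is (4, -10) and (6, -12) with Euclidean distance 2.8284. For 7 points, brute-force pairwise comparison is shown above. For large n, the divide-and-conquer algorithm (sort by x, recurse on halves, check the dividing strip) achieves O(n log n).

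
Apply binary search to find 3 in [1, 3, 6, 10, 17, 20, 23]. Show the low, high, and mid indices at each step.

Binary search for 3 in [1, 3, 6, 10, 17, 20, 23]:

lo=0, hi=6, mid=3, arr[mid]=10 -> 10 > 3, search left half
lo=0, hi=2, mid=1, arr[mid]=3 -> Found target at index 1!

Binary search finds 3 at index 1 after 2 comparisons. The search repeatedly halves the search space by comparing with the middle element.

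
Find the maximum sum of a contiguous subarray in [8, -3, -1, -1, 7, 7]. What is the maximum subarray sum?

Using Kadane's algorithm on [8, -3, -1, -1, 7, 7]:

Scanning through the array:
Position 1 (value -3): max_ending_here = 5, max_so_far = 8
Position 2 (value -1): max_ending_here = 4, max_so_far = 8
Position 3 (value -1): max_ending_here = 3, max_so_far = 8
Position 4 (value 7): max_ending_here = 10, max_so_far = 10
Position 5 (value 7): max_ending_here = 17, max_so_far = 17

Maximum subarray: [8, -3, -1, -1, 7, 7]
Maximum sum: 17

The maximum subarray is [8, -3, -1, -1, 7, 7] with sum 17. This subarray runs from index 0 to index 5.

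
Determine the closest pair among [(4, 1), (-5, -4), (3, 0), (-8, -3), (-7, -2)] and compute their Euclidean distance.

Computing all pairwise distances among 5 points:

d((4, 1), (-5, -4)) = 10.2956
d((4, 1), (3, 0)) = 1.4142 <-- minimum
d((4, 1), (-8, -3)) = 12.6491
d((4, 1), (-7, -2)) = 11.4018
d((-5, -4), (3, 0)) = 8.9443
d((-5, -4), (-8, -3)) = 3.1623
d((-5, -4), (-7, -2)) = 2.8284
d((3, 0), (-8, -3)) = 11.4018
d((3, 0), (-7, -2)) = 10.198
d((-8, -3), (-7, -2)) = 1.4142 <-- minimum

Minimum distance: 1.4142 (tie among 2 pairs: (4, 1) and (3, 0); (-8, -3) and (-7, -2))

The minimum Euclidean distance is 1.4142. There is a tie: 2 pairs achieve this minimum — (4, 1) and (3, 0); (-8, -3) and (-7, -2). Any of these is a valid closest pair. For 5 points, brute-force pairwise comparison is shown above. For large n, the divide-and-conquer algorithm (sort by x, recurse on halves, check the dividing strip) achieves O(n log n).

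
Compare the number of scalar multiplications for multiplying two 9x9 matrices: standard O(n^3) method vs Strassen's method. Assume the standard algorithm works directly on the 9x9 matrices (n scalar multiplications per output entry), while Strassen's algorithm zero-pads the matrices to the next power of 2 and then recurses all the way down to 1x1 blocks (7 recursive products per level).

Matrix multiplication for 9x9 matrices:

Strassen's algorithm requires power-of-2 dimensions. Pad 9x9 to 16x16 (next power of 2).

Standard algorithm: 9^3 = 729 multiplications
Strassen's algorithm: 7^(log2(16)) = 7^4 = 2401 multiplications
Difference: 729 - 2401 = -1672 (Strassen uses MORE here due to padding overhead — for small or just-over-power-of-2 n, padding can outweigh the per-level savings)

Standard: 729 multiplications (9^3). Strassen: 2401 multiplications (7^4, after padding to 16x16). Strassen reduces 8 recursive multiplications to 7 at each level.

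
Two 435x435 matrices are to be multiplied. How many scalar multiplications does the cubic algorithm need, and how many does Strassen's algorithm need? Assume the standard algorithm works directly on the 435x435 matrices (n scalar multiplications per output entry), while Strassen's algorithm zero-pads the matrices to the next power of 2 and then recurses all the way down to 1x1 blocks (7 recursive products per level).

Matrix multiplication for 435x435 matrices:

Strassen's algorithm requires power-of-2 dimensions. Pad 435x435 to 512x512 (next power of 2).

Standard algorithm: 435^3 = 82312875 multiplications
Strassen's algorithm: 7^(log2(512)) = 7^9 = 40353607 multiplications
Savings: 82312875 - 40353607 = 41959268 multiplications

Standard: 82312875 multiplications (435^3). Strassen: 40353607 multiplications (7^9, after padding to 512x512). Strassen reduces 8 recursive multiplications to 7 at each level.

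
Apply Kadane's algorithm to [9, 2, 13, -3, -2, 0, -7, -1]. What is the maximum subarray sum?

Using Kadane's algorithm on [9, 2, 13, -3, -2, 0, -7, -1]:

Scanning through the array:
Position 1 (value 2): max_ending_here = 11, max_so_far = 11
Position 2 (value 13): max_ending_here = 24, max_so_far = 24
Position 3 (value -3): max_ending_here = 21, max_so_far = 24
Position 4 (value -2): max_ending_here = 19, max_so_far = 24
Position 5 (value 0): max_ending_here = 19, max_so_far = 24
Position 6 (value -7): max_ending_here = 12, max_so_far = 24
Position 7 (value -1): max_ending_here = 11, max_so_far = 24

Maximum subarray: [9, 2, 13]
Maximum sum: 24

The maximum subarray is [9, 2, 13] with sum 24. This subarray runs from index 0 to index 2.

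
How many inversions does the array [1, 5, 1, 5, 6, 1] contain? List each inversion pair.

Finding inversions in [1, 5, 1, 5, 6, 1]:

(1, 2): arr[1]=5 > arr[2]=1
(1, 5): arr[1]=5 > arr[5]=1
(3, 5): arr[3]=5 > arr[5]=1
(4, 5): arr[4]=6 > arr[5]=1

Total inversions: 4

The array has 4 inversion(s): (1,2), (1,5), (3,5), (4,5). Each pair (i,j) satisfies i < j and arr[i] > arr[j].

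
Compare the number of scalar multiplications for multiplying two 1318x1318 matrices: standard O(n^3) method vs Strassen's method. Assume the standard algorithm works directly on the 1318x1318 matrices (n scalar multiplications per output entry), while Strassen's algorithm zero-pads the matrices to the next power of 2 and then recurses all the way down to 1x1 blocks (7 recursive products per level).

Matrix multiplication for 1318x1318 matrices:

Strassen's algorithm requires power-of-2 dimensions. Pad 1318x1318 to 2048x2048 (next power of 2).

Standard algorithm: 1318^3 = 2289529432 multiplications
Strassen's algorithm: 7^(log2(2048)) = 7^11 = 1977326743 multiplications
Savings: 2289529432 - 1977326743 = 312202689 multiplications

Standard: 2289529432 multiplications (1318^3). Strassen: 1977326743 multiplications (7^11, after padding to 2048x2048). Strassen reduces 8 recursive multiplications to 7 at each level.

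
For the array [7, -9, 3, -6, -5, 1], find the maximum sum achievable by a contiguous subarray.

Using Kadane's algorithm on [7, -9, 3, -6, -5, 1]:

Scanning through the array:
Position 1 (value -9): max_ending_here = -2, max_so_far = 7
Position 2 (value 3): max_ending_here = 3, max_so_far = 7
Position 3 (value -6): max_ending_here = -3, max_so_far = 7
Position 4 (value -5): max_ending_here = -5, max_so_far = 7
Position 5 (value 1): max_ending_here = 1, max_so_far = 7

Maximum subarray: [7]
Maximum sum: 7

The maximum subarray is [7] with sum 7. This subarray runs from index 0 to index 0.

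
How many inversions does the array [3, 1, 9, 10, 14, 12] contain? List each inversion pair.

Finding inversions in [3, 1, 9, 10, 14, 12]:

(0, 1): arr[0]=3 > arr[1]=1
(4, 5): arr[4]=14 > arr[5]=12

Total inversions: 2

The array has 2 inversion(s): (0,1), (4,5). Each pair (i,j) satisfies i < j and arr[i] > arr[j].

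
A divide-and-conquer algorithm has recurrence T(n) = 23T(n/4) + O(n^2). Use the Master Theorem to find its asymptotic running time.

Master Theorem for T(n) = 23T(n/4) + O(n^2):

a = 23, b = 4, c = 2
log_b(a) = log_4(23) = 2.2618

Case 1: c = 2 < log_4(23) = 2.2618
T(n) = O(n^(log_4 23))

For T(n) = 23T(n/4) + O(n^2): log_4(23) = 2.2618. This is Case 1 of the Master Theorem (c < log_b(a), work dominated by leaves), giving O(n^(log_4 23)).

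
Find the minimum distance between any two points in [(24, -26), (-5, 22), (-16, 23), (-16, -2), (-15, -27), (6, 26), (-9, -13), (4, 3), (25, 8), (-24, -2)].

Computing all pairwise distances among 10 points:

d((24, -26), (-5, 22)) = 56.0803
d((24, -26), (-16, 23)) = 63.2535
d((24, -26), (-16, -2)) = 46.6476
d((24, -26), (-15, -27)) = 39.0128
d((24, -26), (6, 26)) = 55.0273
d((24, -26), (-9, -13)) = 35.4683
d((24, -26), (4, 3)) = 35.2278
d((24, -26), (25, 8)) = 34.0147
d((24, -26), (-24, -2)) = 53.6656
d((-5, 22), (-16, 23)) = 11.0454
d((-5, 22), (-16, -2)) = 26.4008
d((-5, 22), (-15, -27)) = 50.01
d((-5, 22), (6, 26)) = 11.7047
d((-5, 22), (-9, -13)) = 35.2278
d((-5, 22), (4, 3)) = 21.0238
d((-5, 22), (25, 8)) = 33.1059
d((-5, 22), (-24, -2)) = 30.6105
d((-16, 23), (-16, -2)) = 25.0
d((-16, 23), (-15, -27)) = 50.01
d((-16, 23), (6, 26)) = 22.2036
d((-16, 23), (-9, -13)) = 36.6742
d((-16, 23), (4, 3)) = 28.2843
d((-16, 23), (25, 8)) = 43.6578
d((-16, 23), (-24, -2)) = 26.2488
d((-16, -2), (-15, -27)) = 25.02
d((-16, -2), (6, 26)) = 35.609
d((-16, -2), (-9, -13)) = 13.0384
d((-16, -2), (4, 3)) = 20.6155
d((-16, -2), (25, 8)) = 42.2019
d((-16, -2), (-24, -2)) = 8.0 <-- minimum
d((-15, -27), (6, 26)) = 57.0088
d((-15, -27), (-9, -13)) = 15.2315
d((-15, -27), (4, 3)) = 35.5106
d((-15, -27), (25, 8)) = 53.1507
d((-15, -27), (-24, -2)) = 26.5707
d((6, 26), (-9, -13)) = 41.7852
d((6, 26), (4, 3)) = 23.0868
d((6, 26), (25, 8)) = 26.1725
d((6, 26), (-24, -2)) = 41.0366
d((-9, -13), (4, 3)) = 20.6155
d((-9, -13), (25, 8)) = 39.9625
d((-9, -13), (-24, -2)) = 18.6011
d((4, 3), (25, 8)) = 21.587
d((4, 3), (-24, -2)) = 28.4429
d((25, 8), (-24, -2)) = 50.01

Closest pair: (-16, -2) and (-24, -2) with distance 8.0

The closest pair is (-16, -2) and (-24, -2) with Euclidean distance 8.0. For 10 points, brute-force pairwise comparison is shown above. For large n, the divide-and-conquer algorithm (sort by x, recurse on halves, check the dividing strip) achieves O(n log n).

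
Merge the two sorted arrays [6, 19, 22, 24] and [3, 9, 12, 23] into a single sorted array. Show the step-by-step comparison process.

Merging process:

Compare 6 vs 3: take 3 from right. Merged: [3]
Compare 6 vs 9: take 6 from left. Merged: [3, 6]
Compare 19 vs 9: take 9 from right. Merged: [3, 6, 9]
Compare 19 vs 12: take 12 from right. Merged: [3, 6, 9, 12]
Compare 19 vs 23: take 19 from left. Merged: [3, 6, 9, 12, 19]
Compare 22 vs 23: take 22 from left. Merged: [3, 6, 9, 12, 19, 22]
Compare 24 vs 23: take 23 from right. Merged: [3, 6, 9, 12, 19, 22, 23]
Append remaining from left: [24]. Merged: [3, 6, 9, 12, 19, 22, 23, 24]

Final merged array: [3, 6, 9, 12, 19, 22, 23, 24]
Total comparisons: 7

The merged array is [3, 6, 9, 12, 19, 22, 23, 24], requiring 7 comparisons. The merge step runs in O(n) time where n is the total number of elements.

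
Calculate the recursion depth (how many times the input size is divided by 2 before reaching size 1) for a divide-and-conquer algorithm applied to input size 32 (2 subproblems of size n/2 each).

For divide and conquer with division factor 2:

Problem sizes at each level:
Level 0: 32
Level 1: 16
Level 2: 8
Level 3: 4
Level 4: 2
Level 5: 1

The root is level 0 and the size-1 base case is level 5 (the tree spans levels 0 through 5, i.e. 6 levels counting the root), so the depth is the number of divisions: log_2(32) = 5

The recursion tree depth is log_2(32) = 5. At each level, the problem size is divided by 2, so it takes 5 divisions to reduce to a base case of size 1. The algorithm makes 2 recursive calls at each level.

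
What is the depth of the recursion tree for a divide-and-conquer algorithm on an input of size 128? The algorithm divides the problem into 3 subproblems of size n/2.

For divide and conquer with division factor 2:

Problem sizes at each level:
Level 0: 128
Level 1: 64
Level 2: 32
Level 3: 16
Level 4: 8
Level 5: 4
Level 6: 2
Level 7: 1

The root is level 0 and the size-1 base case is level 7 (the tree spans levels 0 through 7, i.e. 8 levels counting the root), so the depth is the number of divisions: log_2(128) = 7

The recursion tree depth is log_2(128) = 7. At each level, the problem size is divided by 2, so it takes 7 divisions to reduce to a base case of size 1. The algorithm makes 3 recursive calls at each level.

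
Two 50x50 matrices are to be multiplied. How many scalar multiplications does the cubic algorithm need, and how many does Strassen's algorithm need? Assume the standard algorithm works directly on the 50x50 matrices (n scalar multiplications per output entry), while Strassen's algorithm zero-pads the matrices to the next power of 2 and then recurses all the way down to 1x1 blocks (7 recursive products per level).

Matrix multiplication for 50x50 matrices:

Strassen's algorithm requires power-of-2 dimensions. Pad 50x50 to 64x64 (next power of 2).

Standard algorithm: 50^3 = 125000 multiplications
Strassen's algorithm: 7^(log2(64)) = 7^6 = 117649 multiplications
Savings: 125000 - 117649 = 7351 multiplications

Standard: 125000 multiplications (50^3). Strassen: 117649 multiplications (7^6, after padding to 64x64). Strassen reduces 8 recursive multiplications to 7 at each level.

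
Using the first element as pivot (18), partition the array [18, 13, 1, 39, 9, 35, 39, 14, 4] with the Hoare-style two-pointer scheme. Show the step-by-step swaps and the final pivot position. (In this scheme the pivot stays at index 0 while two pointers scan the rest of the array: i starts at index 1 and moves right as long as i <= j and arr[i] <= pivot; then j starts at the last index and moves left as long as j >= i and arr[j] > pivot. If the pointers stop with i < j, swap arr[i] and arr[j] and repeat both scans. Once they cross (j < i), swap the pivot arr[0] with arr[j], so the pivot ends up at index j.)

Hoare-style two-pointer partition with pivot = 18:

Initial array: [18, 13, 1, 39, 9, 35, 39, 14, 4]

Pointers start at i = 1, j = 8.
i stops at index 3 (arr[3]=39 > 18), j stops at index 8 (arr[8]=4 <= 18): swap arr[3] and arr[8], array becomes [18, 13, 1, 4, 9, 35, 39, 14, 39]
i stops at index 5 (arr[5]=35 > 18), j stops at index 7 (arr[7]=14 <= 18): swap arr[5] and arr[7], array becomes [18, 13, 1, 4, 9, 14, 39, 35, 39]
i ends at 6, j ends at 5: the pointers have crossed (j < i), so scanning stops.

Swap pivot arr[0] with arr[5] to place pivot at position 5: [14, 13, 1, 4, 9, 18, 39, 35, 39]
Pivot position: 5

After partitioning with pivot 18, the array becomes [14, 13, 1, 4, 9, 18, 39, 35, 39]. The pivot is placed at index 5. All elements to the left of the pivot are <= 18, and all elements to the right are > 18.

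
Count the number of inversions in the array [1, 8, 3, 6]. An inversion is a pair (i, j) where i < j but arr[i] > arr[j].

Finding inversions in [1, 8, 3, 6]:

(1, 2): arr[1]=8 > arr[2]=3
(1, 3): arr[1]=8 > arr[3]=6

Total inversions: 2

The array has 2 inversion(s): (1,2), (1,3). Each pair (i,j) satisfies i < j and arr[i] > arr[j].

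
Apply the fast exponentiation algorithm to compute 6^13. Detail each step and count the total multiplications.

Computing 6^13 by squaring (build up from 6^1; each line after the first costs one multiplication):

6^1 = 6
6^2 = (6^1)^2 = 6^2 = 36
6^3 = 6 * 6^2 = 6 * 36 = 216
6^6 = (6^3)^2 = 216^2 = 46656
6^12 = (6^6)^2 = 46656^2 = 2176782336
6^13 = 6 * 6^12 = 6 * 2176782336 = 13060694016

Result: 13060694016
Multiplications needed: 5 (5 lines after 6^1)

6^13 = 13060694016. Using exponentiation by squaring, this requires 5 multiplications. The key idea: if the exponent is even, square the half-power; if odd, multiply by the base once.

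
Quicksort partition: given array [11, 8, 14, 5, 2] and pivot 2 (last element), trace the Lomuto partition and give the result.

Lomuto partition with pivot = 2:

Initial array: [11, 8, 14, 5, 2]

arr[0]=11 > 2: no swap
arr[1]=8 > 2: no swap
arr[2]=14 > 2: no swap
arr[3]=5 > 2: no swap

Place pivot at position 0: [2, 8, 14, 5, 11]
Pivot position: 0

After partitioning with pivot 2, the array becomes [2, 8, 14, 5, 11]. The pivot is placed at index 0. All elements to the left of the pivot are <= 2, and all elements to the right are > 2.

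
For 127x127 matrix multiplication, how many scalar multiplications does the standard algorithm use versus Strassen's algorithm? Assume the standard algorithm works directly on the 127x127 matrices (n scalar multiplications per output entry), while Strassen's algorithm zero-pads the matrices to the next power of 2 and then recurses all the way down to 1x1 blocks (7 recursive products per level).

Matrix multiplication for 127x127 matrices:

Strassen's algorithm requires power-of-2 dimensions. Pad 127x127 to 128x128 (next power of 2).

Standard algorithm: 127^3 = 2048383 multiplications
Strassen's algorithm: 7^(log2(128)) = 7^7 = 823543 multiplications
Savings: 2048383 - 823543 = 1224840 multiplications

Standard: 2048383 multiplications (127^3). Strassen: 823543 multiplications (7^7, after padding to 128x128). Strassen reduces 8 recursive multiplications to 7 at each level.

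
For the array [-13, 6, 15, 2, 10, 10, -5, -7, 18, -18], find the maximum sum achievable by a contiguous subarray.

Using Kadane's algorithm on [-13, 6, 15, 2, 10, 10, -5, -7, 18, -18]:

Scanning through the array:
Position 1 (value 6): max_ending_here = 6, max_so_far = 6
Position 2 (value 15): max_ending_here = 21, max_so_far = 21
Position 3 (value 2): max_ending_here = 23, max_so_far = 23
Position 4 (value 10): max_ending_here = 33, max_so_far = 33
Position 5 (value 10): max_ending_here = 43, max_so_far = 43
Position 6 (value -5): max_ending_here = 38, max_so_far = 43
Position 7 (value -7): max_ending_here = 31, max_so_far = 43
Position 8 (value 18): max_ending_here = 49, max_so_far = 49
Position 9 (value -18): max_ending_here = 31, max_so_far = 49

Maximum subarray: [6, 15, 2, 10, 10, -5, -7, 18]
Maximum sum: 49

The maximum subarray is [6, 15, 2, 10, 10, -5, -7, 18] with sum 49. This subarray runs from index 1 to index 8.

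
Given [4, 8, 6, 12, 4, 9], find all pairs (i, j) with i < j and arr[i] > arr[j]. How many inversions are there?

Finding inversions in [4, 8, 6, 12, 4, 9]:

(1, 2): arr[1]=8 > arr[2]=6
(1, 4): arr[1]=8 > arr[4]=4
(2, 4): arr[2]=6 > arr[4]=4
(3, 4): arr[3]=12 > arr[4]=4
(3, 5): arr[3]=12 > arr[5]=9

Total inversions: 5

The array has 5 inversion(s): (1,2), (1,4), (2,4), (3,4), (3,5). Each pair (i,j) satisfies i < j and arr[i] > arr[j].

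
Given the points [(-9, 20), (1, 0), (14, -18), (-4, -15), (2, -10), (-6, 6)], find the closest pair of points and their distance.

Computing all pairwise distances among 6 points:

d((-9, 20), (1, 0)) = 22.3607
d((-9, 20), (14, -18)) = 44.4185
d((-9, 20), (-4, -15)) = 35.3553
d((-9, 20), (2, -10)) = 31.9531
d((-9, 20), (-6, 6)) = 14.3178
d((1, 0), (14, -18)) = 22.2036
d((1, 0), (-4, -15)) = 15.8114
d((1, 0), (2, -10)) = 10.0499
d((1, 0), (-6, 6)) = 9.2195
d((14, -18), (-4, -15)) = 18.2483
d((14, -18), (2, -10)) = 14.4222
d((14, -18), (-6, 6)) = 31.241
d((-4, -15), (2, -10)) = 7.8102 <-- minimum
d((-4, -15), (-6, 6)) = 21.095
d((2, -10), (-6, 6)) = 17.8885

Closest pair: (-4, -15) and (2, -10) with distance 7.8102

The closest pair is (-4, -15) and (2, -10) with Euclidean distance 7.8102. For 6 points, brute-force pairwise comparison is shown above. For large n, the divide-and-conquer algorithm (sort by x, recurse on halves, check the dividing strip) achieves O(n log n).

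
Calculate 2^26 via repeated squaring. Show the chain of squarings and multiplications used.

Computing 2^26 by squaring (build up from 2^1; each line after the first costs one multiplication):

2^1 = 2
2^2 = (2^1)^2 = 2^2 = 4
2^3 = 2 * 2^2 = 2 * 4 = 8
2^6 = (2^3)^2 = 8^2 = 64
2^12 = (2^6)^2 = 64^2 = 4096
2^13 = 2 * 2^12 = 2 * 4096 = 8192
2^26 = (2^13)^2 = 8192^2 = 67108864

Result: 67108864
Multiplications needed: 6 (6 lines after 2^1)

2^26 = 67108864. Using exponentiation by squaring, this requires 6 multiplications. The key idea: if the exponent is even, square the half-power; if odd, multiply by the base once.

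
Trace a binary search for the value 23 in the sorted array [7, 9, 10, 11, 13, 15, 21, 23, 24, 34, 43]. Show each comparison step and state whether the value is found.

Binary search for 23 in [7, 9, 10, 11, 13, 15, 21, 23, 24, 34, 43]:

lo=0, hi=10, mid=5, arr[mid]=15 -> 15 < 23, search right half
lo=6, hi=10, mid=8, arr[mid]=24 -> 24 > 23, search left half
lo=6, hi=7, mid=6, arr[mid]=21 -> 21 < 23, search right half
lo=7, hi=7, mid=7, arr[mid]=23 -> Found target at index 7!

Binary search finds 23 at index 7 after 4 comparisons. The search repeatedly halves the search space by comparing with the middle element.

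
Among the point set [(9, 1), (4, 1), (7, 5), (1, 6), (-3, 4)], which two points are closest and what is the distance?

Computing all pairwise distances among 5 points:

d((9, 1), (4, 1)) = 5.0
d((9, 1), (7, 5)) = 4.4721 <-- minimum
d((9, 1), (1, 6)) = 9.434
d((9, 1), (-3, 4)) = 12.3693
d((4, 1), (7, 5)) = 5.0
d((4, 1), (1, 6)) = 5.831
d((4, 1), (-3, 4)) = 7.6158
d((7, 5), (1, 6)) = 6.0828
d((7, 5), (-3, 4)) = 10.0499
d((1, 6), (-3, 4)) = 4.4721 <-- minimum

Minimum distance: 4.4721 (tie among 2 pairs: (9, 1) and (7, 5); (1, 6) and (-3, 4))

The minimum Euclidean distance is 4.4721. There is a tie: 2 pairs achieve this minimum — (9, 1) and (7, 5); (1, 6) and (-3, 4). Any of these is a valid closest pair. For 5 points, brute-force pairwise comparison is shown above. For large n, the divide-and-conquer algorithm (sort by x, recurse on halves, check the dividing strip) achieves O(n log n).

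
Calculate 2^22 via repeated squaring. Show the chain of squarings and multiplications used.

Computing 2^22 by squaring (build up from 2^1; each line after the first costs one multiplication):

2^1 = 2
2^2 = (2^1)^2 = 2^2 = 4
2^4 = (2^2)^2 = 4^2 = 16
2^5 = 2 * 2^4 = 2 * 16 = 32
2^10 = (2^5)^2 = 32^2 = 1024
2^11 = 2 * 2^10 = 2 * 1024 = 2048
2^22 = (2^11)^2 = 2048^2 = 4194304

Result: 4194304
Multiplications needed: 6 (6 lines after 2^1)

2^22 = 4194304. Using exponentiation by squaring, this requires 6 multiplications. The key idea: if the exponent is even, square the half-power; if odd, multiply by the base once.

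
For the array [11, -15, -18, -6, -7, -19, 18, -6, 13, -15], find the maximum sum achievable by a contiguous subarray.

Using Kadane's algorithm on [11, -15, -18, -6, -7, -19, 18, -6, 13, -15]:

Scanning through the array:
Position 1 (value -15): max_ending_here = -4, max_so_far = 11
Position 2 (value -18): max_ending_here = -18, max_so_far = 11
Position 3 (value -6): max_ending_here = -6, max_so_far = 11
Position 4 (value -7): max_ending_here = -7, max_so_far = 11
Position 5 (value -19): max_ending_here = -19, max_so_far = 11
Position 6 (value 18): max_ending_here = 18, max_so_far = 18
Position 7 (value -6): max_ending_here = 12, max_so_far = 18
Position 8 (value 13): max_ending_here = 25, max_so_far = 25
Position 9 (value -15): max_ending_here = 10, max_so_far = 25

Maximum subarray: [18, -6, 13]
Maximum sum: 25

The maximum subarray is [18, -6, 13] with sum 25. This subarray runs from index 6 to index 8.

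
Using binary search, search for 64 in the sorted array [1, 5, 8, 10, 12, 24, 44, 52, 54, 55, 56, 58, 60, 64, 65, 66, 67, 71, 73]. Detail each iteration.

Binary search for 64 in [1, 5, 8, 10, 12, 24, 44, 52, 54, 55, 56, 58, 60, 64, 65, 66, 67, 71, 73]:

lo=0, hi=18, mid=9, arr[mid]=55 -> 55 < 64, search right half
lo=10, hi=18, mid=14, arr[mid]=65 -> 65 > 64, search left half
lo=10, hi=13, mid=11, arr[mid]=58 -> 58 < 64, search right half
lo=12, hi=13, mid=12, arr[mid]=60 -> 60 < 64, search right half
lo=13, hi=13, mid=13, arr[mid]=64 -> Found target at index 13!

Binary search finds 64 at index 13 after 5 comparisons. The search repeatedly halves the search space by comparing with the middle element.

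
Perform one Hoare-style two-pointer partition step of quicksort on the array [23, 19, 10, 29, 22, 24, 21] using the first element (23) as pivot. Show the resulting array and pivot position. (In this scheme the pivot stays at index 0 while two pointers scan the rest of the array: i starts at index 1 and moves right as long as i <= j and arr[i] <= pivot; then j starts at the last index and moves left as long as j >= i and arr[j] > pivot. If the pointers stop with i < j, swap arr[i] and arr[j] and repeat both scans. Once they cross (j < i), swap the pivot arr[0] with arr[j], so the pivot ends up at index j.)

Hoare-style two-pointer partition with pivot = 23:

Initial array: [23, 19, 10, 29, 22, 24, 21]

Pointers start at i = 1, j = 6.
i stops at index 3 (arr[3]=29 > 23), j stops at index 6 (arr[6]=21 <= 23): swap arr[3] and arr[6], array becomes [23, 19, 10, 21, 22, 24, 29]
i ends at 5, j ends at 4: the pointers have crossed (j < i), so scanning stops.

Swap pivot arr[0] with arr[4] to place pivot at position 4: [22, 19, 10, 21, 23, 24, 29]
Pivot position: 4

After partitioning with pivot 23, the array becomes [22, 19, 10, 21, 23, 24, 29]. The pivot is placed at index 4. All elements to the left of the pivot are <= 23, and all elements to the right are > 23.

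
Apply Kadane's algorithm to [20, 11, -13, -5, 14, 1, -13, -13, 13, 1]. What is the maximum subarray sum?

Using Kadane's algorithm on [20, 11, -13, -5, 14, 1, -13, -13, 13, 1]:

Scanning through the array:
Position 1 (value 11): max_ending_here = 31, max_so_far = 31
Position 2 (value -13): max_ending_here = 18, max_so_far = 31
Position 3 (value -5): max_ending_here = 13, max_so_far = 31
Position 4 (value 14): max_ending_here = 27, max_so_far = 31
Position 5 (value 1): max_ending_here = 28, max_so_far = 31
Position 6 (value -13): max_ending_here = 15, max_so_far = 31
Position 7 (value -13): max_ending_here = 2, max_so_far = 31
Position 8 (value 13): max_ending_here = 15, max_so_far = 31
Position 9 (value 1): max_ending_here = 16, max_so_far = 31

Maximum subarray: [20, 11]
Maximum sum: 31

The maximum subarray is [20, 11] with sum 31. This subarray runs from index 0 to index 1.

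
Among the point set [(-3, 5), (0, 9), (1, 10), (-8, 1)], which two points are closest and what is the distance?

Computing all pairwise distances among 4 points:

d((-3, 5), (0, 9)) = 5.0
d((-3, 5), (1, 10)) = 6.4031
d((-3, 5), (-8, 1)) = 6.4031
d((0, 9), (1, 10)) = 1.4142 <-- minimum
d((0, 9), (-8, 1)) = 11.3137
d((1, 10), (-8, 1)) = 12.7279

Closest pair: (0, 9) and (1, 10) with distance 1.4142

The closest pair is (0, 9) and (1, 10) with Euclidean distance 1.4142. For 4 points, brute-force pairwise comparison is shown above. For large n, the divide-and-conquer algorithm (sort by x, recurse on halves, check the dividing strip) achieves O(n log n).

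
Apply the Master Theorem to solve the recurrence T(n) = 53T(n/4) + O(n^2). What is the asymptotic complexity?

Master Theorem for T(n) = 53T(n/4) + O(n^2):

a = 53, b = 4, c = 2
log_b(a) = log_4(53) = 2.8640

Case 1: c = 2 < log_4(53) = 2.8640
T(n) = O(n^(log_4 53))

For T(n) = 53T(n/4) + O(n^2): log_4(53) = 2.8640. This is Case 1 of the Master Theorem (c < log_b(a), work dominated by leaves), giving O(n^(log_4 53)).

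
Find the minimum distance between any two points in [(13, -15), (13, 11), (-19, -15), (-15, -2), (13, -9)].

Computing all pairwise distances among 5 points:

d((13, -15), (13, 11)) = 26.0
d((13, -15), (-19, -15)) = 32.0
d((13, -15), (-15, -2)) = 30.8707
d((13, -15), (13, -9)) = 6.0 <-- minimum
d((13, 11), (-19, -15)) = 41.2311
d((13, 11), (-15, -2)) = 30.8707
d((13, 11), (13, -9)) = 20.0
d((-19, -15), (-15, -2)) = 13.6015
d((-19, -15), (13, -9)) = 32.5576
d((-15, -2), (13, -9)) = 28.8617

Closest pair: (13, -15) and (13, -9) with distance 6.0

The closest pair is (13, -15) and (13, -9) with Euclidean distance 6.0. For 5 points, brute-force pairwise comparison is shown above. For large n, the divide-and-conquer algorithm (sort by x, recurse on halves, check the dividing strip) achieves O(n log n).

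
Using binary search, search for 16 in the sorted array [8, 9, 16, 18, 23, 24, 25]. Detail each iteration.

Binary search for 16 in [8, 9, 16, 18, 23, 24, 25]:

lo=0, hi=6, mid=3, arr[mid]=18 -> 18 > 16, search left half
lo=0, hi=2, mid=1, arr[mid]=9 -> 9 < 16, search right half
lo=2, hi=2, mid=2, arr[mid]=16 -> Found target at index 2!

Binary search finds 16 at index 2 after 3 comparisons. The search repeatedly halves the search space by comparing with the middle element.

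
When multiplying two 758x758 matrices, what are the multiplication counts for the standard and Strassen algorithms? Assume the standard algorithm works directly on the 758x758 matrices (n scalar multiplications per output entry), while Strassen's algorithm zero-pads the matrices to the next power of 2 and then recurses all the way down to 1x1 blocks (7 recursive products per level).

Matrix multiplication for 758x758 matrices:

Strassen's algorithm requires power-of-2 dimensions. Pad 758x758 to 1024x1024 (next power of 2).

Standard algorithm: 758^3 = 435519512 multiplications
Strassen's algorithm: 7^(log2(1024)) = 7^10 = 282475249 multiplications
Savings: 435519512 - 282475249 = 153044263 multiplications

Standard: 435519512 multiplications (758^3). Strassen: 282475249 multiplications (7^10, after padding to 1024x1024). Strassen reduces 8 recursive multiplications to 7 at each level.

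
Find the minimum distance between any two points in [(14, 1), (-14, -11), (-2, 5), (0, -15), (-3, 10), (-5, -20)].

Computing all pairwise distances among 6 points:

d((14, 1), (-14, -11)) = 30.4631
d((14, 1), (-2, 5)) = 16.4924
d((14, 1), (0, -15)) = 21.2603
d((14, 1), (-3, 10)) = 19.2354
d((14, 1), (-5, -20)) = 28.3196
d((-14, -11), (-2, 5)) = 20.0
d((-14, -11), (0, -15)) = 14.5602
d((-14, -11), (-3, 10)) = 23.7065
d((-14, -11), (-5, -20)) = 12.7279
d((-2, 5), (0, -15)) = 20.0998
d((-2, 5), (-3, 10)) = 5.099 <-- minimum
d((-2, 5), (-5, -20)) = 25.1794
d((0, -15), (-3, 10)) = 25.1794
d((0, -15), (-5, -20)) = 7.0711
d((-3, 10), (-5, -20)) = 30.0666

Closest pair: (-2, 5) and (-3, 10) with distance 5.099

The closest pair is (-2, 5) and (-3, 10) with Euclidean distance 5.099. For 6 points, brute-force pairwise comparison is shown above. For large n, the divide-and-conquer algorithm (sort by x, recurse on halves, check the dividing strip) achieves O(n log n).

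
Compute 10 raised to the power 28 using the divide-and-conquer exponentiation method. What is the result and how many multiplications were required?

Computing 10^28 by squaring (build up from 10^1; each line after the first costs one multiplication):

10^1 = 10
10^2 = (10^1)^2 = 10^2 = 100
10^3 = 10 * 10^2 = 10 * 100 = 1000
10^6 = (10^3)^2 = 1000^2 = 1000000
10^7 = 10 * 10^6 = 10 * 1000000 = 10000000
10^14 = (10^7)^2 = 10000000^2 = 100000000000000
10^28 = (10^14)^2 = 100000000000000^2 = 10000000000000000000000000000

Result: 10000000000000000000000000000
Multiplications needed: 6 (6 lines after 10^1)

10^28 = 10000000000000000000000000000. Using exponentiation by squaring, this requires 6 multiplications. The key idea: if the exponent is even, square the half-power; if odd, multiply by the base once.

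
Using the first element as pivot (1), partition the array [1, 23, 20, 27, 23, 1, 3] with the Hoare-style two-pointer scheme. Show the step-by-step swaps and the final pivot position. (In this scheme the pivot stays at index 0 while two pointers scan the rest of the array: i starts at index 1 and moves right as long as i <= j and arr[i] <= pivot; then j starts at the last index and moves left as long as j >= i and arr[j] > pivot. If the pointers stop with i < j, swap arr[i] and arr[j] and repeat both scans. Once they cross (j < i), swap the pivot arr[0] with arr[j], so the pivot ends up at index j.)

Hoare-style two-pointer partition with pivot = 1:

Initial array: [1, 23, 20, 27, 23, 1, 3]

Pointers start at i = 1, j = 6.
i stops at index 1 (arr[1]=23 > 1), j stops at index 5 (arr[5]=1 <= 1): swap arr[1] and arr[5], array becomes [1, 1, 20, 27, 23, 23, 3]
i ends at 2, j ends at 1: the pointers have crossed (j < i), so scanning stops.

Swap pivot arr[0] with arr[1] to place pivot at position 1: [1, 1, 20, 27, 23, 23, 3]
Pivot position: 1

After partitioning with pivot 1, the array becomes [1, 1, 20, 27, 23, 23, 3]. The pivot is placed at index 1. All elements to the left of the pivot are <= 1, and all elements to the right are > 1.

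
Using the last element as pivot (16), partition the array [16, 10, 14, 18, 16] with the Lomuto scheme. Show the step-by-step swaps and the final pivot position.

Lomuto partition with pivot = 16:

Initial array: [16, 10, 14, 18, 16]

arr[0]=16 <= 16: swap with position 0, array becomes [16, 10, 14, 18, 16]
arr[1]=10 <= 16: swap with position 1, array becomes [16, 10, 14, 18, 16]
arr[2]=14 <= 16: swap with position 2, array becomes [16, 10, 14, 18, 16]
arr[3]=18 > 16: no swap

Place pivot at position 3: [16, 10, 14, 16, 18]
Pivot position: 3

After partitioning with pivot 16, the array becomes [16, 10, 14, 16, 18]. The pivot is placed at index 3. All elements to the left of the pivot are <= 16, and all elements to the right are > 16.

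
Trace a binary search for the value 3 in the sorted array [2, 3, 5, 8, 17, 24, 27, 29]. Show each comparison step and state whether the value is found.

Binary search for 3 in [2, 3, 5, 8, 17, 24, 27, 29]:

lo=0, hi=7, mid=3, arr[mid]=8 -> 8 > 3, search left half
lo=0, hi=2, mid=1, arr[mid]=3 -> Found target at index 1!

Binary search finds 3 at index 1 after 2 comparisons. The search repeatedly halves the search space by comparing with the middle element.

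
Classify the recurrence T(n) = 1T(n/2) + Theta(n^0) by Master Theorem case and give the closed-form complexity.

Master Theorem for T(n) = 1T(n/2) + O(n^0):

a = 1, b = 2, c = 0
log_b(a) = log_2(1) = 0.0000

Case 2: c = 0 = log_2(1) = 0.0000
T(n) = O(n^0 log n) = O(log n)

For T(n) = 1T(n/2) + O(n^0): log_2(1) = 0.0000. This is Case 2 of the Master Theorem (c = log_b(a), equal work at all levels), giving O(log n).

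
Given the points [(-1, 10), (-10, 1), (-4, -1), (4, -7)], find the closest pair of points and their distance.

Computing all pairwise distances among 4 points:

d((-1, 10), (-10, 1)) = 12.7279
d((-1, 10), (-4, -1)) = 11.4018
d((-1, 10), (4, -7)) = 17.72
d((-10, 1), (-4, -1)) = 6.3246 <-- minimum
d((-10, 1), (4, -7)) = 16.1245
d((-4, -1), (4, -7)) = 10.0

Closest pair: (-10, 1) and (-4, -1) with distance 6.3246

The closest pair is (-10, 1) and (-4, -1) with Euclidean distance 6.3246. For 4 points, brute-force pairwise comparison is shown above. For large n, the divide-and-conquer algorithm (sort by x, recurse on halves, check the dividing strip) achieves O(n log n).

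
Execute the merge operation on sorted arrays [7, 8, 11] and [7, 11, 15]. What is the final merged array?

Merging process:

Compare 7 vs 7: take 7 from left. Merged: [7]
Compare 8 vs 7: take 7 from right. Merged: [7, 7]
Compare 8 vs 11: take 8 from left. Merged: [7, 7, 8]
Compare 11 vs 11: take 11 from left. Merged: [7, 7, 8, 11]
Append remaining from right: [11, 15]. Merged: [7, 7, 8, 11, 11, 15]

Final merged array: [7, 7, 8, 11, 11, 15]
Total comparisons: 4

The merged array is [7, 7, 8, 11, 11, 15], requiring 4 comparisons. The merge step runs in O(n) time where n is the total number of elements.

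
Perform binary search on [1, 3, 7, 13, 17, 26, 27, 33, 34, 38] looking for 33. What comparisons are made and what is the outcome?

Binary search for 33 in [1, 3, 7, 13, 17, 26, 27, 33, 34, 38]:

lo=0, hi=9, mid=4, arr[mid]=17 -> 17 < 33, search right half
lo=5, hi=9, mid=7, arr[mid]=33 -> Found target at index 7!

Binary search finds 33 at index 7 after 2 comparisons. The search repeatedly halves the search space by comparing with the middle element.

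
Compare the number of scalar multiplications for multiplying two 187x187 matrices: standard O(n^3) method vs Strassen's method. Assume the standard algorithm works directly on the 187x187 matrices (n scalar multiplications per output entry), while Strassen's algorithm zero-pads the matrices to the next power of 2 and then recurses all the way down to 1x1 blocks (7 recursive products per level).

Matrix multiplication for 187x187 matrices:

Strassen's algorithm requires power-of-2 dimensions. Pad 187x187 to 256x256 (next power of 2).

Standard algorithm: 187^3 = 6539203 multiplications
Strassen's algorithm: 7^(log2(256)) = 7^8 = 5764801 multiplications
Savings: 6539203 - 5764801 = 774402 multiplications

Standard: 6539203 multiplications (187^3). Strassen: 5764801 multiplications (7^8, after padding to 256x256). Strassen reduces 8 recursive multiplications to 7 at each level.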